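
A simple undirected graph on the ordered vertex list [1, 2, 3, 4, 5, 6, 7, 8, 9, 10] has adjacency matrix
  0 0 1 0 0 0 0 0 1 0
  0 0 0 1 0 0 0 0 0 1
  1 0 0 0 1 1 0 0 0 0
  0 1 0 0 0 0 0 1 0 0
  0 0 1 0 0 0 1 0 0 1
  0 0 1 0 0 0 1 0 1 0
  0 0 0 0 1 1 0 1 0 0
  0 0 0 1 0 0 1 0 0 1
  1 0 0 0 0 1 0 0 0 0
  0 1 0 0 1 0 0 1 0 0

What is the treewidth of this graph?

2

A width-2 tree decomposition is:
Bags: B1 = {1, 6, 9}  B2 = {1, 3, 6}  B3 = {3, 6, 7}  B4 = {3, 5, 7}  B5 = {5, 7, 8}  B6 = {5, 8, 10}  B7 = {4, 8, 10}  B8 = {2, 4, 10}
Tree: B1–B2, B2–B3, B3–B4, B4–B5, B5–B6, B6–B7, B7–B8
Every bag has size at most 3, so the width is 3 − 1 = 2 and tw(G) ≤ 2. The edges 9–1–3–6–9 form a cycle, so G is not a tree and its treewidth is at least 2. The upper and lower bounds meet at 2, so that is the treewidth.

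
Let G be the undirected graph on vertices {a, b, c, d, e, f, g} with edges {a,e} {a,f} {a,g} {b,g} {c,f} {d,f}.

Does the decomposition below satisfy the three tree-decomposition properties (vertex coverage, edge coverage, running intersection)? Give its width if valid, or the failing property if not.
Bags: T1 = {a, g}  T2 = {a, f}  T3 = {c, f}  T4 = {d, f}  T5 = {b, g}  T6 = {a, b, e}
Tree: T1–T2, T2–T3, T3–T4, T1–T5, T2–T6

No — bags containing vertex b are not connected in the tree.

A tree decomposition must satisfy three properties: every vertex lies in some bag; for every edge, both endpoints lie together in some bag; and for every vertex, the bags containing it form a connected subtree. Here bags containing vertex b are not connected in the tree, so the decomposition is invalid.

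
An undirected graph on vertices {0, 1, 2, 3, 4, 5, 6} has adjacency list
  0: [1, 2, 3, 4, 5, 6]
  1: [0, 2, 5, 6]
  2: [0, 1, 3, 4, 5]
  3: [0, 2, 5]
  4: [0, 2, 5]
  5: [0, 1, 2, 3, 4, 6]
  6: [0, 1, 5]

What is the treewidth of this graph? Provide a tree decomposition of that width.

The largest bag has 4 vertices, giving width 3; this decomposition certifies tw(G) ≤ 3. For the lower bound, the 4 vertices {0, 1, 2, 5} are pairwise adjacent, and any tree decomposition puts a clique entirely inside one bag — forcing width ≥ 3. Combining the bounds, tw(G) = 3.

Treewidth 3.
One optimal decomposition is:
Bags: B1 = {0, 2, 3, 5}  B2 = {0, 1, 2, 5}  B3 = {0, 2, 4, 5}  B4 = {0, 1, 5, 6}
Tree: B1–B2, B2–B3, B2–B4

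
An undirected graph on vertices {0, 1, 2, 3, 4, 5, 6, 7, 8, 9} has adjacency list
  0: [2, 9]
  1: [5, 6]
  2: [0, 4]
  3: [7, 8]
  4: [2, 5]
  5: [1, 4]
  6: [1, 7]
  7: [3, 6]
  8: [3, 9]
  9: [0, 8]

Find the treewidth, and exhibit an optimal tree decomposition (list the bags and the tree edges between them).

Each bag holds 3 vertices, so the decomposition has width 2, which upper-bounds the treewidth. For the lower bound, G contains the cycle 3–7–6–1–5–4–2–0–9–8–3, so G is not a forest; only forests have treewidth ≤ 1, hence tw(G) ≥ 2. Hence tw(G) = 2 exactly.

Treewidth 2.
One such decomposition:
Bags: B1 = {3, 6, 7}  B2 = {1, 3, 6}  B3 = {1, 3, 5}  B4 = {3, 4, 5}  B5 = {2, 3, 4}  B6 = {0, 2, 3}  B7 = {0, 3, 9}  B8 = {3, 8, 9}
Tree: B1–B2, B2–B3, B3–B4, B4–B5, B5–B6, B6–B7, B7–B8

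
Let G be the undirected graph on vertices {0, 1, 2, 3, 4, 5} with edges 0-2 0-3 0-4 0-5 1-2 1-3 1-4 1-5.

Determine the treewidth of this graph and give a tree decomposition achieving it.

Treewidth 2.
Bags: B1 = {0, 1, 5}  B2 = {0, 1, 4}  B3 = {0, 1, 3}  B4 = {0, 1, 2}
Tree: B1–B2, B2–B3, B3–B4

Every bag has size at most 3, so the width is 3 − 1 = 2 and tw(G) ≤ 2. For the lower bound, G contains the cycle 5–0–4–1–5, so G is not a forest; only forests have treewidth ≤ 1, hence tw(G) ≥ 2. Hence tw(G) = 2 exactly.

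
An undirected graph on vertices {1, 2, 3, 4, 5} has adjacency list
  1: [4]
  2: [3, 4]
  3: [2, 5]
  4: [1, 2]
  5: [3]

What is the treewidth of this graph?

1

A width-1 tree decomposition is:
Bags: B1 = {1, 4}  B2 = {2, 4}  B3 = {2, 3}  B4 = {3, 5}
Tree: B1–B2, B2–B3, B3–B4
Each bag holds 2 vertices, so the decomposition has width 1, which upper-bounds the treewidth. G has an edge, so its treewidth is at least 1. Therefore the treewidth is 1.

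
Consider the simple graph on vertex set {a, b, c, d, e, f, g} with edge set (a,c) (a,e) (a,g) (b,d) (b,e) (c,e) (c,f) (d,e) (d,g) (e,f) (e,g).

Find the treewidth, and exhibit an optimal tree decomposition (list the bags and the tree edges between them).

Every bag has size at most 3, so the width is 3 − 1 = 2 and tw(G) ≤ 2. Conversely, {d, e, g} is a clique of size 3, and the vertices of any clique must share a bag in every tree decomposition; so some bag has ≥ 3 vertices and tw(G) ≥ 2. Combining the bounds, tw(G) = 2.

Treewidth 2.
One optimal decomposition is:
Bags: B1 = {c, e, f}  B2 = {a, c, e}  B3 = {a, e, g}  B4 = {d, e, g}  B5 = {b, d, e}
Tree: B1–B2, B2–B3, B3–B4, B4–B5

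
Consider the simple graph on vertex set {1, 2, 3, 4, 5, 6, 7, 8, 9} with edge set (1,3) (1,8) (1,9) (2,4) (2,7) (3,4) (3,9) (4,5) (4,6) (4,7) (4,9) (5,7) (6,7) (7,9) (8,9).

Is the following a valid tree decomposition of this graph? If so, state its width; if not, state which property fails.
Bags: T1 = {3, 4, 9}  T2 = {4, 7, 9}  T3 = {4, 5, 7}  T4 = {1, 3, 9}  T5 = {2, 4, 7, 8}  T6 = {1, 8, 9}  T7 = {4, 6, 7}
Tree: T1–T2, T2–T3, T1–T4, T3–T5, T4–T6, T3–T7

No — bags containing vertex 8 are not connected in the tree.

A tree decomposition must satisfy three properties: every vertex lies in some bag; for every edge, both endpoints lie together in some bag; and for every vertex, the bags containing it form a connected subtree. Here bags containing vertex 8 are not connected in the tree, so the decomposition is invalid.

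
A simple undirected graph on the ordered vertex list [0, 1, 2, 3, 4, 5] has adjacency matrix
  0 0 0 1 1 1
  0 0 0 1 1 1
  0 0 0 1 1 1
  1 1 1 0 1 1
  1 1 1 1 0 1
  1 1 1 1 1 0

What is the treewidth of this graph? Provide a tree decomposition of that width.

Treewidth 3.
One optimal decomposition is:
Bags: B1 = {0, 3, 4, 5}  B2 = {1, 3, 4, 5}  B3 = {2, 3, 4, 5}
Tree: B1–B2, B1–B3

Each bag holds 4 vertices, so the decomposition has width 3, which upper-bounds the treewidth. On the other hand G contains the 4-clique {0, 3, 4, 5}. A clique must lie in a single bag of any decomposition, so no decomposition can have width below 3. Therefore the treewidth is 3.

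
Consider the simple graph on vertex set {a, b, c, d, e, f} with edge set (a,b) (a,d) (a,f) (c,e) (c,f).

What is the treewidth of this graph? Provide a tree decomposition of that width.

Each bag holds 2 vertices, so the decomposition has width 1, which upper-bounds the treewidth. G has an edge, so its treewidth is at least 1. Hence tw(G) = 1 exactly.

Treewidth 1.
Bags: B1 = {a, f}  B2 = {c, f}  B3 = {c, e}  B4 = {a, b}  B5 = {a, d}
Tree: B1–B2, B2–B3, B1–B4, B1–B5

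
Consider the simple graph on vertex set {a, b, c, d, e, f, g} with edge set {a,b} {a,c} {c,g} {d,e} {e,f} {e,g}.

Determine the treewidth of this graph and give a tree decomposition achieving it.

Each bag holds 2 vertices, so the decomposition has width 1, which upper-bounds the treewidth. Since G has at least one edge (e.g. g–e), it is not an edgeless graph, so tw(G) ≥ 1. Hence tw(G) = 1 exactly.

Treewidth 1.
One such decomposition:
Bags: B1 = {e, g}  B2 = {c, g}  B3 = {a, c}  B4 = {d, e}  B5 = {e, f}  B6 = {a, b}
Tree: B1–B2, B2–B3, B1–B4, B1–B5, B3–B6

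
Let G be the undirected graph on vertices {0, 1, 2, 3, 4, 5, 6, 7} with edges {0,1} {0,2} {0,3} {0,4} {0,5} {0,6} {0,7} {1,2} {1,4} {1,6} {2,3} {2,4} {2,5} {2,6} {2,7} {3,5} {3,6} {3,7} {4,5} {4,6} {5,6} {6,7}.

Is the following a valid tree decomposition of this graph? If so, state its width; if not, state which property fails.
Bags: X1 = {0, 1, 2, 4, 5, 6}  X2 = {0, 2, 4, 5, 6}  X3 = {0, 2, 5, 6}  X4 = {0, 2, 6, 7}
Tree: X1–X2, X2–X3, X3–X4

No — vertex 3 appears in no bag.

A tree decomposition must satisfy three properties: every vertex lies in some bag; for every edge, both endpoints lie together in some bag; and for every vertex, the bags containing it form a connected subtree. Here vertex 3 appears in no bag, so the decomposition is invalid.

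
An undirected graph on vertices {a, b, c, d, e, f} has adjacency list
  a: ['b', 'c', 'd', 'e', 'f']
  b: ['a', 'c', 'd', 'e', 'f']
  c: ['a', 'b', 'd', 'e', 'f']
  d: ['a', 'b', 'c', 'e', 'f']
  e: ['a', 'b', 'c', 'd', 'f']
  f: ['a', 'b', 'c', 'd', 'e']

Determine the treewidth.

5

A width-5 tree decomposition is:
Bags: B1 = {a, b, c, d, e, f}
Tree: (single bag)
With just one bag of size 6, the width is 6 − 1 = 5, so tw(G) ≤ 5. On the other hand G contains the 6-clique {a, b, c, d, e, f}. A clique must lie in a single bag of any decomposition, so no decomposition can have width below 5. Hence tw(G) = 5 exactly.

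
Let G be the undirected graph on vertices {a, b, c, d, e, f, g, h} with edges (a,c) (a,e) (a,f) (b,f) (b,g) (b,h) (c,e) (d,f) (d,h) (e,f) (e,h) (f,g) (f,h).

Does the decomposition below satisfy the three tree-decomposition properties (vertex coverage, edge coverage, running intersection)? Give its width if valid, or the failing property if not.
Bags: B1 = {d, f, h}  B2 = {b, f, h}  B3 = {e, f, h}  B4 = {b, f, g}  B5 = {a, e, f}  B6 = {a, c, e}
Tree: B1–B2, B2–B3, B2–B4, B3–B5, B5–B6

Yes; width 2.

Vertex coverage: the bags together contain {a, b, c, d, e, f, g, h}, the full vertex set. Edge coverage: each edge of G has both endpoints in at least one bag. Running intersection: for every vertex, the bags containing it form a connected subtree. All three properties hold, so this is a valid tree decomposition of width max|bag| − 1 = 2, and hence tw(G) ≤ 2.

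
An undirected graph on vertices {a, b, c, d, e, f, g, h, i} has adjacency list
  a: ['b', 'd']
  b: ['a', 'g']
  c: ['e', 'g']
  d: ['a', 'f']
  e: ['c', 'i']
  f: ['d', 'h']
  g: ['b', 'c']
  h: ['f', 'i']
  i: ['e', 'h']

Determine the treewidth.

2

A width-2 tree decomposition is:
Bags: B1 = {a, b, g}  B2 = {a, d, g}  B3 = {d, f, g}  B4 = {f, g, h}  B5 = {g, h, i}  B6 = {e, g, i}  B7 = {c, e, g}
Tree: B1–B2, B2–B3, B3–B4, B4–B5, B5–B6, B6–B7
Each bag holds 3 vertices, so the decomposition has width 2, which upper-bounds the treewidth. Since g–b–a–d–f–h–i–e–c–g is a cycle in G, G is not acyclic. Forests are exactly the graphs of treewidth ≤ 1, so tw(G) ≥ 2. Combining the bounds, tw(G) = 2.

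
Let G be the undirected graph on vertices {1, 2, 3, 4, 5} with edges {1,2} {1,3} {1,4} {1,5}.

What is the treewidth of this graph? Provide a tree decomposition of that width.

Every bag has size at most 2, so the width is 2 − 1 = 1 and tw(G) ≤ 1. G has an edge, so its treewidth is at least 1. Therefore the treewidth is 1.

Treewidth 1.
One optimal decomposition is:
Bags: B1 = {1, 4}  B2 = {1, 2}  B3 = {1, 3}  B4 = {1, 5}
Tree: B1–B2, B1–B3, B3–B4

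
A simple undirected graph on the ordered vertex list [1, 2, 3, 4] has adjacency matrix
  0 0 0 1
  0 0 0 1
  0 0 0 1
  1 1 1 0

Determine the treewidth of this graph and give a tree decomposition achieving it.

Treewidth 1.
One optimal decomposition is:
Bags: B1 = {3, 4}  B2 = {2, 4}  B3 = {1, 4}
Tree: B1–B2, B1–B3

Each bag holds 2 vertices, so the decomposition has width 1, which upper-bounds the treewidth. Since G has at least one edge (e.g. 4–3), it is not an edgeless graph, so tw(G) ≥ 1. Therefore the treewidth is 1.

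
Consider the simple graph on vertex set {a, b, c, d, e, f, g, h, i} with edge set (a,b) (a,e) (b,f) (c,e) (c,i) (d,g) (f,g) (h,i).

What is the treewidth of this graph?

A width-1 tree decomposition is:
Bags: B1 = {d, g}  B2 = {f, g}  B3 = {b, f}  B4 = {a, b}  B5 = {a, e}  B6 = {c, e}  B7 = {c, i}  B8 = {h, i}
Tree: B1–B2, B2–B3, B3–B4, B4–B5, B5–B6, B6–B7, B7–B8
The largest bag has 2 vertices, giving width 1; this decomposition certifies tw(G) ≤ 1. G has an edge, so its treewidth is at least 1. Therefore the treewidth is 1.

1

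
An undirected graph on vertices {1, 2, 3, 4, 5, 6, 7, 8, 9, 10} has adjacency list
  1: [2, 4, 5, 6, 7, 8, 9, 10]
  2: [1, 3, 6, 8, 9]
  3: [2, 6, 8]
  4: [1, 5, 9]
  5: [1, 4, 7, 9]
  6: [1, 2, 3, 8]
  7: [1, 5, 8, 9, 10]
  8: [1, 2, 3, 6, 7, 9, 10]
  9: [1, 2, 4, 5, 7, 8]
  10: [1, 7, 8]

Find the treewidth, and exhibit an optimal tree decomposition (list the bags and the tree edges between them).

Treewidth 3.
Bags: B1 = {1, 7, 8, 9}  B2 = {1, 7, 8, 10}  B3 = {1, 5, 7, 9}  B4 = {1, 2, 8, 9}  B5 = {1, 2, 6, 8}  B6 = {1, 4, 5, 9}  B7 = {2, 3, 6, 8}
Tree: B1–B2, B1–B3, B1–B4, B4–B5, B3–B6, B5–B7

The largest bag has 4 vertices, giving width 3; this decomposition certifies tw(G) ≤ 3. For the lower bound, the 4 vertices {1, 2, 8, 9} are pairwise adjacent, and any tree decomposition puts a clique entirely inside one bag — forcing width ≥ 3. Hence tw(G) = 3 exactly.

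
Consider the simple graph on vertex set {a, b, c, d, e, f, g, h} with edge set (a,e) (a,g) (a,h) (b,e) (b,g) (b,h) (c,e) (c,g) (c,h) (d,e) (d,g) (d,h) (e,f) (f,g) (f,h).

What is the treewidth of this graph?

A width-3 tree decomposition is:
Bags: B1 = {b, e, g, h}  B2 = {a, e, g, h}  B3 = {c, e, g, h}  B4 = {e, f, g, h}  B5 = {d, e, g, h}
Tree: B1–B2, B2–B3, B3–B4, B4–B5
The largest bag has 4 vertices, giving width 3; this decomposition certifies tw(G) ≤ 3. For the lower bound: the 4 vertex sets {b,h}, {a,e}, {g}, {c} are disjoint, each induces a connected subgraph, and every pair is joined by at least one edge of G. Contracting each set to a single vertex therefore yields K_{4} as a minor, and since treewidth is minor-monotone, tw(G) ≥ tw(K_{4}) = 3. Hence tw(G) = 3 exactly.

3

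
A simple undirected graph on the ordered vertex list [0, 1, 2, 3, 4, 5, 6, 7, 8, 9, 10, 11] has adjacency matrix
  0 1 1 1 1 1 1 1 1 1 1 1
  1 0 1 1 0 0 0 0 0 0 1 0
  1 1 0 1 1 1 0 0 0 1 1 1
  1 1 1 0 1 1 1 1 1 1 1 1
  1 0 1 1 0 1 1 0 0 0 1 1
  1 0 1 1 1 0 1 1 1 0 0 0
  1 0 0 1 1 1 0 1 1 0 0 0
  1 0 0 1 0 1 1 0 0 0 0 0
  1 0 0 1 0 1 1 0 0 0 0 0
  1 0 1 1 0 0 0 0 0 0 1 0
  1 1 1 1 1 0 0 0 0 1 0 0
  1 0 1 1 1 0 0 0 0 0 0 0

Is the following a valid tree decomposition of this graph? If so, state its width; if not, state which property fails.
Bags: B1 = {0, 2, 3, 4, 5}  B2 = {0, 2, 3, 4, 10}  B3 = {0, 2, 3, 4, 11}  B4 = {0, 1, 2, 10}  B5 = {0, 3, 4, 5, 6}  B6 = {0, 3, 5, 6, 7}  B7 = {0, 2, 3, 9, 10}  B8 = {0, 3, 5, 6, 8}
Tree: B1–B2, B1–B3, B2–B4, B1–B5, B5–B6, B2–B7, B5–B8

A tree decomposition must satisfy three properties: every vertex lies in some bag; for every edge, both endpoints lie together in some bag; and for every vertex, the bags containing it form a connected subtree. Here edge (3,1) lies in no bag, so the decomposition is invalid.

No — edge (3,1) lies in no bag.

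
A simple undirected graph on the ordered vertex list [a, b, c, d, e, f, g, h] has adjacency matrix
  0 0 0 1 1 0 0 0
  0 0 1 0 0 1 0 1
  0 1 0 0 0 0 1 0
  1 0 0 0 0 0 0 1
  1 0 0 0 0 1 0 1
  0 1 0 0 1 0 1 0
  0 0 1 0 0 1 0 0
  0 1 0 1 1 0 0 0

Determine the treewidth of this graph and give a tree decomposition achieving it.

Each bag holds 3 vertices, so the decomposition has width 2, which upper-bounds the treewidth. Since d–a–e–h–d is a cycle in G, G is not acyclic. Forests are exactly the graphs of treewidth ≤ 1, so tw(G) ≥ 2. Hence tw(G) = 2 exactly.

Treewidth 2.
One optimal decomposition is:
Bags: B1 = {a, d, h}  B2 = {a, e, h}  B3 = {b, e, h}  B4 = {b, e, f}  B5 = {b, c, f}  B6 = {c, f, g}
Tree: B1–B2, B2–B3, B3–B4, B4–B5, B5–B6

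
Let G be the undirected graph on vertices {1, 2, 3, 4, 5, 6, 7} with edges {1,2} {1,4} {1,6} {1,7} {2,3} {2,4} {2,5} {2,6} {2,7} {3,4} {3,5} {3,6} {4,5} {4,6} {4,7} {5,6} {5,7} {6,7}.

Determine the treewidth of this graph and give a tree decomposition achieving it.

Treewidth 4.
One such decomposition:
Bags: B1 = {2, 3, 4, 5, 6}  B2 = {2, 4, 5, 6, 7}  B3 = {1, 2, 4, 6, 7}
Tree: B1–B2, B2–B3

Each bag holds 5 vertices, so the decomposition has width 4, which upper-bounds the treewidth. For the lower bound, the 5 vertices {1, 2, 4, 6, 7} are pairwise adjacent, and any tree decomposition puts a clique entirely inside one bag — forcing width ≥ 4. Therefore the treewidth is 4.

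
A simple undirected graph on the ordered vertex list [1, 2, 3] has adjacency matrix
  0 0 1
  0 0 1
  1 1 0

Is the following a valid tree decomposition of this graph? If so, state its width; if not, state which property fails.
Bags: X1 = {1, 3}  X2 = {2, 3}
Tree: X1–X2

Yes; width 1.

Every vertex of G appears in some bag (union = {1, 2, 3}); every edge is covered by a bag; and for each vertex v the set of bags containing v is connected in the bag tree. The decomposition is therefore valid. The largest bag has 2 vertices, so the width is 1.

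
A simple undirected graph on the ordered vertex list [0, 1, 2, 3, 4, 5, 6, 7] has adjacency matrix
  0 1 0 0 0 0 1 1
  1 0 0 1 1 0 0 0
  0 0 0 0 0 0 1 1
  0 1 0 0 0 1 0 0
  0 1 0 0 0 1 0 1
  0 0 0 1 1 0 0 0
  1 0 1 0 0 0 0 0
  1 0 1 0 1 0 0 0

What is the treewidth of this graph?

A width-2 tree decomposition is:
Bags: B1 = {3, 4, 5}  B2 = {1, 3, 4}  B3 = {1, 4, 7}  B4 = {0, 1, 7}  B5 = {0, 2, 7}  B6 = {0, 2, 6}
Tree: B1–B2, B2–B3, B3–B4, B4–B5, B5–B6
The largest bag has 3 vertices, giving width 2; this decomposition certifies tw(G) ≤ 2. The edges 5–3–1–4–5 form a cycle, so G is not a tree and its treewidth is at least 2. Hence tw(G) = 2 exactly.

2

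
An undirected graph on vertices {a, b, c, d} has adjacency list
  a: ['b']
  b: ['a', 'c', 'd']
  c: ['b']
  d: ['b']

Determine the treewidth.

A width-1 tree decomposition is:
Bags: B1 = {b, d}  B2 = {a, b}  B3 = {b, c}
Tree: B1–B2, B1–B3
Every bag has size at most 2, so the width is 2 − 1 = 1 and tw(G) ≤ 1. G has an edge, so its treewidth is at least 1. The upper and lower bounds meet at 1, so that is the treewidth.

1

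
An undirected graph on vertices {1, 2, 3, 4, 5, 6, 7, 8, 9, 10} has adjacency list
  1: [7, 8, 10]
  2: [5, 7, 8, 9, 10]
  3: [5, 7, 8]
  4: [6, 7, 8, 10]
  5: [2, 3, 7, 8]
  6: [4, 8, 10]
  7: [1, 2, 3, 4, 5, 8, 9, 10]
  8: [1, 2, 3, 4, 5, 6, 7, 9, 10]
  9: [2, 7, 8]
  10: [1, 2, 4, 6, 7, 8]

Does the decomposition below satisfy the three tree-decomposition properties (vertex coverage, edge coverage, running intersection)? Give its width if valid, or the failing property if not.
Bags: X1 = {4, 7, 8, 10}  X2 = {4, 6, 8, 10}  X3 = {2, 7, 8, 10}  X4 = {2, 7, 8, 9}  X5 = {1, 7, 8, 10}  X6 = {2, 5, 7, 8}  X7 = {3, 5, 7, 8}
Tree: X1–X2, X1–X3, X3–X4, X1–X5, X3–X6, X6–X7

Yes; width 3.

Every vertex of G appears in some bag (union = {1, 2, 3, 4, 5, 6, 7, 8, 9, 10}); every edge is covered by a bag; and for each vertex v the set of bags containing v is connected in the bag tree. The decomposition is therefore valid. The largest bag has 4 vertices, so the width is 3.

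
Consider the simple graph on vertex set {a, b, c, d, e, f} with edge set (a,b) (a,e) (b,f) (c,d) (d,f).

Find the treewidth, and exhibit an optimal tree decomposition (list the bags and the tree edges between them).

Each bag holds 2 vertices, so the decomposition has width 1, which upper-bounds the treewidth. Any graph with an edge has treewidth ≥ 1, and G has the edge e–a. Hence tw(G) = 1 exactly.

Treewidth 1.
One optimal decomposition is:
Bags: B1 = {a, e}  B2 = {a, b}  B3 = {b, f}  B4 = {d, f}  B5 = {c, d}
Tree: B1–B2, B2–B3, B3–B4, B4–B5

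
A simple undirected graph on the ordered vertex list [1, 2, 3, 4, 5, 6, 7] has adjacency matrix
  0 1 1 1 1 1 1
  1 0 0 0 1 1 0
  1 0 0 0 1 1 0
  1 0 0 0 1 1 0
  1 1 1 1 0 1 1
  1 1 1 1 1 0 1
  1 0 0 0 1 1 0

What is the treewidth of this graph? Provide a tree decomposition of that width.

Treewidth 3.
One optimal decomposition is:
Bags: B1 = {1, 4, 5, 6}  B2 = {1, 5, 6, 7}  B3 = {1, 3, 5, 6}  B4 = {1, 2, 5, 6}
Tree: B1–B2, B1–B3, B3–B4

The largest bag has 4 vertices, giving width 3; this decomposition certifies tw(G) ≤ 3. Conversely, {1, 2, 5, 6} is a clique of size 4, and the vertices of any clique must share a bag in every tree decomposition; so some bag has ≥ 4 vertices and tw(G) ≥ 3. The upper and lower bounds meet at 3, so that is the treewidth.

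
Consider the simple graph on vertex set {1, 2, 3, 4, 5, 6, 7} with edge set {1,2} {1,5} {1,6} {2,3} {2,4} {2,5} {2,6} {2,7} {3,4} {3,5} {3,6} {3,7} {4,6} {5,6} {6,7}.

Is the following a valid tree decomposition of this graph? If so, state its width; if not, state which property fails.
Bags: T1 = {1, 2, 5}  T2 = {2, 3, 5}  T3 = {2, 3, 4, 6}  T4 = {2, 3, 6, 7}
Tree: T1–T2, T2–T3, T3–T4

No — edge (6,1) lies in no bag.

A tree decomposition must satisfy three properties: every vertex lies in some bag; for every edge, both endpoints lie together in some bag; and for every vertex, the bags containing it form a connected subtree. Here edge (6,1) lies in no bag, so the decomposition is invalid.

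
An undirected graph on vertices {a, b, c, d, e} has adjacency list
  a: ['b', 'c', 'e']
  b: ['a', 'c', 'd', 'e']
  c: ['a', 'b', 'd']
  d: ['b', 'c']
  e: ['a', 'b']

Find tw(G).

A width-2 tree decomposition is:
Bags: B1 = {b, c, d}  B2 = {a, b, c}  B3 = {a, b, e}
Tree: B1–B2, B2–B3
Every bag has size at most 3, so the width is 3 − 1 = 2 and tw(G) ≤ 2. For the lower bound, the 3 vertices {a, b, e} are pairwise adjacent, and any tree decomposition puts a clique entirely inside one bag — forcing width ≥ 2. Hence tw(G) = 2 exactly.

2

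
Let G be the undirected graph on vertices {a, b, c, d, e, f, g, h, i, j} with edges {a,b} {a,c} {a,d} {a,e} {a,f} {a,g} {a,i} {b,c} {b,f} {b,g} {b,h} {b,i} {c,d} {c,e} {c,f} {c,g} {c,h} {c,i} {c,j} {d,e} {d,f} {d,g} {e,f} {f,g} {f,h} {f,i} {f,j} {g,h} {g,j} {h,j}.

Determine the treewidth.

A width-4 tree decomposition is:
Bags: B1 = {a, b, c, f, g}  B2 = {a, b, c, f, i}  B3 = {a, c, d, f, g}  B4 = {b, c, f, g, h}  B5 = {c, f, g, h, j}  B6 = {a, c, d, e, f}
Tree: B1–B2, B1–B3, B1–B4, B4–B5, B3–B6
The largest bag has 5 vertices, giving width 4; this decomposition certifies tw(G) ≤ 4. On the other hand G contains the 5-clique {a, c, d, f, g}. A clique must lie in a single bag of any decomposition, so no decomposition can have width below 4. Hence tw(G) = 4 exactly.

4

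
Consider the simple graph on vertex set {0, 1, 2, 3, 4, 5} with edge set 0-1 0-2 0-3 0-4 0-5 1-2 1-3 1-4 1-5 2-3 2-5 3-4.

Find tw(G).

3

A width-3 tree decomposition is:
Bags: B1 = {0, 1, 2, 3}  B2 = {0, 1, 3, 4}  B3 = {0, 1, 2, 5}
Tree: B1–B2, B1–B3
Each bag holds 4 vertices, so the decomposition has width 3, which upper-bounds the treewidth. Conversely, {0, 1, 2, 3} is a clique of size 4, and the vertices of any clique must share a bag in every tree decomposition; so some bag has ≥ 4 vertices and tw(G) ≥ 3. Therefore the treewidth is 3.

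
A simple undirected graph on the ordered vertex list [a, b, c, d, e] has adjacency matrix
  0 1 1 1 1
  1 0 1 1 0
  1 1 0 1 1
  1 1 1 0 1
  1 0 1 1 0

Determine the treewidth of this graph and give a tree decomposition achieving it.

Treewidth 3.
Bags: B1 = {a, c, d, e}  B2 = {a, b, c, d}
Tree: B1–B2

Each bag holds 4 vertices, so the decomposition has width 3, which upper-bounds the treewidth. On the other hand G contains the 4-clique {a, c, d, e}. A clique must lie in a single bag of any decomposition, so no decomposition can have width below 3. Combining the bounds, tw(G) = 3.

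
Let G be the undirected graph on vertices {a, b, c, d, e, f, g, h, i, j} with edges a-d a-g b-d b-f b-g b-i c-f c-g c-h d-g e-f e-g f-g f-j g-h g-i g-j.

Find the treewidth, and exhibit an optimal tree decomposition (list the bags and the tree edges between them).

Each bag holds 3 vertices, so the decomposition has width 2, which upper-bounds the treewidth. Conversely, {a, d, g} is a clique of size 3, and the vertices of any clique must share a bag in every tree decomposition; so some bag has ≥ 3 vertices and tw(G) ≥ 2. The upper and lower bounds meet at 2, so that is the treewidth.

Treewidth 2.
Bags: B1 = {b, g, i}  B2 = {b, f, g}  B3 = {e, f, g}  B4 = {b, d, g}  B5 = {f, g, j}  B6 = {c, f, g}  B7 = {c, g, h}  B8 = {a, d, g}
Tree: B1–B2, B2–B3, B1–B4, B3–B5, B3–B6, B6–B7, B4–B8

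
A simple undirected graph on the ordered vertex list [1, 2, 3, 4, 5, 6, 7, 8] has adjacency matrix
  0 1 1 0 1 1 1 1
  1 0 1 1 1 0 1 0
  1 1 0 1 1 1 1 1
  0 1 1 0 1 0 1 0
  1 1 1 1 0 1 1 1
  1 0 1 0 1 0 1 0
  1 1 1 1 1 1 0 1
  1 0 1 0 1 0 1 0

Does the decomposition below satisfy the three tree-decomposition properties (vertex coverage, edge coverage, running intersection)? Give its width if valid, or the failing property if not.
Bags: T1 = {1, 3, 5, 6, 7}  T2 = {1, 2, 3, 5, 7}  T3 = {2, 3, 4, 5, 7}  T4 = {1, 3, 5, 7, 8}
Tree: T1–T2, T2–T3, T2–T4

Vertex coverage: the bags together contain {1, 2, 3, 4, 5, 6, 7, 8}, the full vertex set. Edge coverage: each edge of G has both endpoints in at least one bag. Running intersection: for every vertex, the bags containing it form a connected subtree. All three properties hold, so this is a valid tree decomposition of width max|bag| − 1 = 4, and hence tw(G) ≤ 4.

Yes; width 4.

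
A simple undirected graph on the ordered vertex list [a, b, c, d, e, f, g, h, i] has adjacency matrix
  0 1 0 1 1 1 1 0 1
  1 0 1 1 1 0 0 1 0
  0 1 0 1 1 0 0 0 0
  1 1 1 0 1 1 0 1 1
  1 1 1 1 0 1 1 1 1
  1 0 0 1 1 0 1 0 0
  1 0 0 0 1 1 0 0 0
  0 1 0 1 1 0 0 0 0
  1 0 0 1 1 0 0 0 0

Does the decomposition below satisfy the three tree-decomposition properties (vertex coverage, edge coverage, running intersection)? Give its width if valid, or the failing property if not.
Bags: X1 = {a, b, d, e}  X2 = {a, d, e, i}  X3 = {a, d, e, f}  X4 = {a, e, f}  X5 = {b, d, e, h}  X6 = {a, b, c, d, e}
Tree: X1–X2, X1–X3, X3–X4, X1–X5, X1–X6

No — vertex g appears in no bag.

A tree decomposition must satisfy three properties: every vertex lies in some bag; for every edge, both endpoints lie together in some bag; and for every vertex, the bags containing it form a connected subtree. Here vertex g appears in no bag, so the decomposition is invalid.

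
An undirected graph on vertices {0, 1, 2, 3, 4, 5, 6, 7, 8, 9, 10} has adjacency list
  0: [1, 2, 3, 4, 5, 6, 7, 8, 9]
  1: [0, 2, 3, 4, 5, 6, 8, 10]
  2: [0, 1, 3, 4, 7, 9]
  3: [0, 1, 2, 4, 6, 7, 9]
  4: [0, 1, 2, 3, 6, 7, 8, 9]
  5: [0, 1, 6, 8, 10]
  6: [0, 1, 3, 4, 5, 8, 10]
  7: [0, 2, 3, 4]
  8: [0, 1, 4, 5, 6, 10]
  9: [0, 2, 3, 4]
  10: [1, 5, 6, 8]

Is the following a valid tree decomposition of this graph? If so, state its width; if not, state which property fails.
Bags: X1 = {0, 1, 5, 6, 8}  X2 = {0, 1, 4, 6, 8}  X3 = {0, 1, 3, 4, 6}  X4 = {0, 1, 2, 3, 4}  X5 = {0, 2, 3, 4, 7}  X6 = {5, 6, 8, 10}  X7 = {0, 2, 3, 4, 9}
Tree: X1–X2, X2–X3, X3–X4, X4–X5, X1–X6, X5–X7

No — edge (1,10) lies in no bag.

A tree decomposition must satisfy three properties: every vertex lies in some bag; for every edge, both endpoints lie together in some bag; and for every vertex, the bags containing it form a connected subtree. Here edge (1,10) lies in no bag, so the decomposition is invalid.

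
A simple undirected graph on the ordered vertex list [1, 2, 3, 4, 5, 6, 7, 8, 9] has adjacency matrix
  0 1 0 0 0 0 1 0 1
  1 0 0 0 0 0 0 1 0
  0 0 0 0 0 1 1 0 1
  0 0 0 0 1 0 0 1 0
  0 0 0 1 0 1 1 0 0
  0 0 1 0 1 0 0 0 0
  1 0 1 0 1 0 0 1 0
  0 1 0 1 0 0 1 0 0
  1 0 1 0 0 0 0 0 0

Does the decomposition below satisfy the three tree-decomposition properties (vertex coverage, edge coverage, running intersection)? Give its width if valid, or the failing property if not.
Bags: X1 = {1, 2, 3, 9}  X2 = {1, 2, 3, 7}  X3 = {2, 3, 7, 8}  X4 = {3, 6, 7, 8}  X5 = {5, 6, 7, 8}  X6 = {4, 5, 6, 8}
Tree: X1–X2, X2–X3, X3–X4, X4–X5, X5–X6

Every vertex of G appears in some bag (union = {1, 2, 3, 4, 5, 6, 7, 8, 9}); every edge is covered by a bag; and for each vertex v the set of bags containing v is connected in the bag tree. The decomposition is therefore valid. The largest bag has 4 vertices, so the width is 3.

Yes; width 3.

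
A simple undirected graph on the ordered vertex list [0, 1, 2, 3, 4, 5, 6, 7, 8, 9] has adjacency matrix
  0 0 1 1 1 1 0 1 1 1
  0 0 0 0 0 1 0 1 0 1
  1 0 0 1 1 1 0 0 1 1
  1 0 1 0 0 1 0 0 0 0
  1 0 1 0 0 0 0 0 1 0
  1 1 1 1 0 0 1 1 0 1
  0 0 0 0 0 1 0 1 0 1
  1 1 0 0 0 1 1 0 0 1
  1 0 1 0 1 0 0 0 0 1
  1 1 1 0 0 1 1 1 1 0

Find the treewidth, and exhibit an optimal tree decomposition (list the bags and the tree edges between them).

Treewidth 3.
One optimal decomposition is:
Bags: B1 = {0, 5, 7, 9}  B2 = {1, 5, 7, 9}  B3 = {0, 2, 5, 9}  B4 = {0, 2, 3, 5}  B5 = {0, 2, 8, 9}  B6 = {5, 6, 7, 9}  B7 = {0, 2, 4, 8}
Tree: B1–B2, B1–B3, B3–B4, B3–B5, B2–B6, B5–B7

The largest bag has 4 vertices, giving width 3; this decomposition certifies tw(G) ≤ 3. Conversely, {0, 2, 8, 9} is a clique of size 4, and the vertices of any clique must share a bag in every tree decomposition; so some bag has ≥ 4 vertices and tw(G) ≥ 3. Hence tw(G) = 3 exactly.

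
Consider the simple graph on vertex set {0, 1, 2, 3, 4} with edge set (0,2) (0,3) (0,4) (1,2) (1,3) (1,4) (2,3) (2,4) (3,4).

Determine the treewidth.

3

A width-3 tree decomposition is:
Bags: B1 = {1, 2, 3, 4}  B2 = {0, 2, 3, 4}
Tree: B1–B2
Every bag has size at most 4, so the width is 4 − 1 = 3 and tw(G) ≤ 3. For the lower bound, the 4 vertices {0, 2, 3, 4} are pairwise adjacent, and any tree decomposition puts a clique entirely inside one bag — forcing width ≥ 3. Hence tw(G) = 3 exactly.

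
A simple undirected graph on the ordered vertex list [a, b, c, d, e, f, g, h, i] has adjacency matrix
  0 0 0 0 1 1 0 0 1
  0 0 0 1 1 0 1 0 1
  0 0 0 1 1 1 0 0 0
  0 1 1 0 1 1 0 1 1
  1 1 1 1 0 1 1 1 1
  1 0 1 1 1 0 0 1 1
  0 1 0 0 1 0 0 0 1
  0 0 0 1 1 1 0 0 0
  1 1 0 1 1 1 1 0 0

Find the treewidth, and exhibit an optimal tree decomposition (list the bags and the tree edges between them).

Each bag holds 4 vertices, so the decomposition has width 3, which upper-bounds the treewidth. On the other hand G contains the 4-clique {d, e, f, h}. A clique must lie in a single bag of any decomposition, so no decomposition can have width below 3. Hence tw(G) = 3 exactly.

Treewidth 3.
Bags: B1 = {d, e, f, i}  B2 = {b, d, e, i}  B3 = {d, e, f, h}  B4 = {c, d, e, f}  B5 = {a, e, f, i}  B6 = {b, e, g, i}
Tree: B1–B2, B1–B3, B3–B4, B1–B5, B2–B6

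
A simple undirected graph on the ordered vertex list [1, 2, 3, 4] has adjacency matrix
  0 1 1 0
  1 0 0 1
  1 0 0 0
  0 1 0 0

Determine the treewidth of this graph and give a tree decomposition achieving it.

Treewidth 1.
Bags: B1 = {2, 4}  B2 = {1, 2}  B3 = {1, 3}
Tree: B1–B2, B2–B3

The largest bag has 2 vertices, giving width 1; this decomposition certifies tw(G) ≤ 1. Any graph with an edge has treewidth ≥ 1, and G has the edge 4–2. The upper and lower bounds meet at 1, so that is the treewidth.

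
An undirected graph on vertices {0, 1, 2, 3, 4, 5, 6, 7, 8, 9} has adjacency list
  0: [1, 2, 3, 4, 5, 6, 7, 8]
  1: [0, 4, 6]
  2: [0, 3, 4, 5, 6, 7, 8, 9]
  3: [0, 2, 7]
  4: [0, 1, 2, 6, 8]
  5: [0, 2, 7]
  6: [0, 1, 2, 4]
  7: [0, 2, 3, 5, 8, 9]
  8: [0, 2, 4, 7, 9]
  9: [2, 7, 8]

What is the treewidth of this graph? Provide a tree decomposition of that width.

Treewidth 3.
One optimal decomposition is:
Bags: B1 = {0, 2, 7, 8}  B2 = {0, 2, 4, 8}  B3 = {0, 2, 4, 6}  B4 = {2, 7, 8, 9}  B5 = {0, 2, 5, 7}  B6 = {0, 1, 4, 6}  B7 = {0, 2, 3, 7}
Tree: B1–B2, B2–B3, B1–B4, B1–B5, B3–B6, B5–B7

The largest bag has 4 vertices, giving width 3; this decomposition certifies tw(G) ≤ 3. On the other hand G contains the 4-clique {0, 1, 4, 6}. A clique must lie in a single bag of any decomposition, so no decomposition can have width below 3. Hence tw(G) = 3 exactly.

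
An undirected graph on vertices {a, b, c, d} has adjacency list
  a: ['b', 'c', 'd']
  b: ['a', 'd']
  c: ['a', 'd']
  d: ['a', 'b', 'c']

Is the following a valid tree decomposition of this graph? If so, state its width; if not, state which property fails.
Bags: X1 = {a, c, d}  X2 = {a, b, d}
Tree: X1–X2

Vertex coverage: the bags together contain {a, b, c, d}, the full vertex set. Edge coverage: each edge of G has both endpoints in at least one bag. Running intersection: for every vertex, the bags containing it form a connected subtree. All three properties hold, so this is a valid tree decomposition of width max|bag| − 1 = 2, and hence tw(G) ≤ 2.

Yes; width 2.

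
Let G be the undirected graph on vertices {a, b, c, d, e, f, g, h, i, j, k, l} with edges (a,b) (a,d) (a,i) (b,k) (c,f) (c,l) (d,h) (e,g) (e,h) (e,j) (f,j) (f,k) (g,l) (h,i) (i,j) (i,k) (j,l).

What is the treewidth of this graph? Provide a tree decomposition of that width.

Treewidth 3.
One optimal decomposition is:
Bags: B1 = {c, e, g, l}  B2 = {c, e, j, l}  B3 = {c, e, f, j}  B4 = {e, f, h, j}  B5 = {f, h, i, j}  B6 = {f, h, i, k}  B7 = {d, h, i, k}  B8 = {a, d, i, k}  B9 = {a, b, d, k}
Tree: B1–B2, B2–B3, B3–B4, B4–B5, B5–B6, B6–B7, B7–B8, B8–B9

Each bag holds 4 vertices, so the decomposition has width 3, which upper-bounds the treewidth. For the lower bound: the 4 vertex sets {c,g,l}, {e}, {j}, {f,h,i,k} are disjoint, each induces a connected subgraph, and every pair is joined by at least one edge of G. Contracting each set to a single vertex therefore yields K_{4} as a minor, and since treewidth is minor-monotone, tw(G) ≥ tw(K_{4}) = 3. Combining the bounds, tw(G) = 3.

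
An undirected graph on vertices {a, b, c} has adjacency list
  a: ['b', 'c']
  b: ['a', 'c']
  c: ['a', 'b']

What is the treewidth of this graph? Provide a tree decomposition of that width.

With just one bag of size 3, the width is 3 − 1 = 2, so tw(G) ≤ 2. For the lower bound, the 3 vertices {a, b, c} are pairwise adjacent, and any tree decomposition puts a clique entirely inside one bag — forcing width ≥ 2. Therefore the treewidth is 2.

Treewidth 2.
Bags: B1 = {a, b, c}
Tree: (single bag)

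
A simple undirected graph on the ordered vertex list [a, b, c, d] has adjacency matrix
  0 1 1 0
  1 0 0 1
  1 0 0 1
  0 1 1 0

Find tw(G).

A width-2 tree decomposition is:
Bags: B1 = {a, b, d}  B2 = {a, c, d}
Tree: B1–B2
Each bag holds 3 vertices, so the decomposition has width 2, which upper-bounds the treewidth. The edges a–b–d–c–a form a cycle, so G is not a tree and its treewidth is at least 2. The upper and lower bounds meet at 2, so that is the treewidth.

2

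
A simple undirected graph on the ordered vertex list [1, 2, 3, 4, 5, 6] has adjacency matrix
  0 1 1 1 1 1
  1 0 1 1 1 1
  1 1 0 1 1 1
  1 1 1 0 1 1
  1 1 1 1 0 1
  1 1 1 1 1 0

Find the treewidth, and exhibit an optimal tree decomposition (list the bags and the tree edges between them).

With just one bag of size 6, the width is 6 − 1 = 5, so tw(G) ≤ 5. On the other hand G contains the 6-clique {1, 2, 3, 4, 5, 6}. A clique must lie in a single bag of any decomposition, so no decomposition can have width below 5. The upper and lower bounds meet at 5, so that is the treewidth.

Treewidth 5.
One optimal decomposition is:
Bags: B1 = {1, 2, 3, 4, 5, 6}
Tree: (single bag)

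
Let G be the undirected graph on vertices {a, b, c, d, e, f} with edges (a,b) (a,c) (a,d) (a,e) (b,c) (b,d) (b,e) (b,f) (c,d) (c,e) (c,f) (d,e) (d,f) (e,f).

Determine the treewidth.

A width-4 tree decomposition is:
Bags: B1 = {b, c, d, e, f}  B2 = {a, b, c, d, e}
Tree: B1–B2
Each bag holds 5 vertices, so the decomposition has width 4, which upper-bounds the treewidth. Conversely, {b, c, d, e, f} is a clique of size 5, and the vertices of any clique must share a bag in every tree decomposition; so some bag has ≥ 5 vertices and tw(G) ≥ 4. Therefore the treewidth is 4.

4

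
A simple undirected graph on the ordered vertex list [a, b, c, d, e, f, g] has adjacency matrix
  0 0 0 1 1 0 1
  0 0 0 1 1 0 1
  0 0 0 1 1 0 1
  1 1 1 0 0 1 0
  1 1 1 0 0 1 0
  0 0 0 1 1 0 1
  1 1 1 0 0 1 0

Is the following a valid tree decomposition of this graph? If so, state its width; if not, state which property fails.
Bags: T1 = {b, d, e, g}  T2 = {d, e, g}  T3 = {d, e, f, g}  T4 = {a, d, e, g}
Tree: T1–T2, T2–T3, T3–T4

No — vertex c appears in no bag.

A tree decomposition must satisfy three properties: every vertex lies in some bag; for every edge, both endpoints lie together in some bag; and for every vertex, the bags containing it form a connected subtree. Here vertex c appears in no bag, so the decomposition is invalid.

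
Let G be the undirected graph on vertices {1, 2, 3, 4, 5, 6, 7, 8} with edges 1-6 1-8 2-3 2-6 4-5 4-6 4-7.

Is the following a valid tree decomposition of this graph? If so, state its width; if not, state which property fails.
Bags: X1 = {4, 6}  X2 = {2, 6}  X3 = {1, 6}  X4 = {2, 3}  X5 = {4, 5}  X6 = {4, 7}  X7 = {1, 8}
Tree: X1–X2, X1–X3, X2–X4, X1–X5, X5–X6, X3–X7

Yes; width 1.

Checking the three conditions: (i) the bags cover all of {1, 2, 3, 4, 5, 6, 7, 8}; (ii) for each edge, some bag contains both endpoints; (iii) the bags containing any fixed vertex form a subtree. All hold, so the decomposition is valid with width 2 − 1 = 1.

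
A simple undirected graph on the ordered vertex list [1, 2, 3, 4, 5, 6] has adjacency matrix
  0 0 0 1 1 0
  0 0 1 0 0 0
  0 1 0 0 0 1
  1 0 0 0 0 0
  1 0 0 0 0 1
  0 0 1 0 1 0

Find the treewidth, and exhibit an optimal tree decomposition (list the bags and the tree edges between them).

Treewidth 1.
One optimal decomposition is:
Bags: B1 = {2, 3}  B2 = {3, 6}  B3 = {5, 6}  B4 = {1, 5}  B5 = {1, 4}
Tree: B1–B2, B2–B3, B3–B4, B4–B5

Every bag has size at most 2, so the width is 2 − 1 = 1 and tw(G) ≤ 1. G has an edge, so its treewidth is at least 1. Therefore the treewidth is 1.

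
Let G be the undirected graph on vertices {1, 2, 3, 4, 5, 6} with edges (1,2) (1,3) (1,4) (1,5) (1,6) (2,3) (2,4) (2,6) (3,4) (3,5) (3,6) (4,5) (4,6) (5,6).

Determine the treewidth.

A width-4 tree decomposition is:
Bags: B1 = {1, 3, 4, 5, 6}  B2 = {1, 2, 3, 4, 6}
Tree: B1–B2
Each bag holds 5 vertices, so the decomposition has width 4, which upper-bounds the treewidth. On the other hand G contains the 5-clique {1, 2, 3, 4, 6}. A clique must lie in a single bag of any decomposition, so no decomposition can have width below 4. The upper and lower bounds meet at 4, so that is the treewidth.

4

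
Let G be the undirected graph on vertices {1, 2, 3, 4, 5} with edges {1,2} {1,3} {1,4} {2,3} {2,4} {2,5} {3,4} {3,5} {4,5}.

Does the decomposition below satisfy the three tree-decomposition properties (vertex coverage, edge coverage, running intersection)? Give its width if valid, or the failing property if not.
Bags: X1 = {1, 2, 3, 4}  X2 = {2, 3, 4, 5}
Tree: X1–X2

Yes; width 3.

Vertex coverage: the bags together contain {1, 2, 3, 4, 5}, the full vertex set. Edge coverage: each edge of G has both endpoints in at least one bag. Running intersection: for every vertex, the bags containing it form a connected subtree. All three properties hold, so this is a valid tree decomposition of width max|bag| − 1 = 3, and hence tw(G) ≤ 3.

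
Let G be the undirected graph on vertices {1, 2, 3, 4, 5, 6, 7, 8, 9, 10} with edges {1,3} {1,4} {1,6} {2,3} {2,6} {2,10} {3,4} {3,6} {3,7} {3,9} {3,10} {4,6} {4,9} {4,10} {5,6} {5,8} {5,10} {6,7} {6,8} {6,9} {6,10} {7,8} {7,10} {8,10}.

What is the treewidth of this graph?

A width-3 tree decomposition is:
Bags: B1 = {2, 3, 6, 10}  B2 = {3, 4, 6, 10}  B3 = {3, 6, 7, 10}  B4 = {6, 7, 8, 10}  B5 = {3, 4, 6, 9}  B6 = {1, 3, 4, 6}  B7 = {5, 6, 8, 10}
Tree: B1–B2, B1–B3, B3–B4, B2–B5, B2–B6, B4–B7
Each bag holds 4 vertices, so the decomposition has width 3, which upper-bounds the treewidth. On the other hand G contains the 4-clique {5, 6, 8, 10}. A clique must lie in a single bag of any decomposition, so no decomposition can have width below 3. Therefore the treewidth is 3.

3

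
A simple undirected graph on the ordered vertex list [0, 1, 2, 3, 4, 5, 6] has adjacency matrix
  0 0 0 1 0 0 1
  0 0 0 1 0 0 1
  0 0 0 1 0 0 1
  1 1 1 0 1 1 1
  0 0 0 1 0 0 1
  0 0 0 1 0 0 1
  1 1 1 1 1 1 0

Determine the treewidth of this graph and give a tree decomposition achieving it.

Each bag holds 3 vertices, so the decomposition has width 2, which upper-bounds the treewidth. On the other hand G contains the 3-clique {0, 3, 6}. A clique must lie in a single bag of any decomposition, so no decomposition can have width below 2. The upper and lower bounds meet at 2, so that is the treewidth.

Treewidth 2.
One optimal decomposition is:
Bags: B1 = {3, 4, 6}  B2 = {3, 5, 6}  B3 = {1, 3, 6}  B4 = {0, 3, 6}  B5 = {2, 3, 6}
Tree: B1–B2, B1–B3, B3–B4, B3–B5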